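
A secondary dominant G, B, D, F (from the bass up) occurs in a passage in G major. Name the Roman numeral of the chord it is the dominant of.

IV

The chord is a dominant seventh chord on G.
A dominant resolves down a perfect fifth: G → C. In G major, C is scale degree 4, i.e. IV.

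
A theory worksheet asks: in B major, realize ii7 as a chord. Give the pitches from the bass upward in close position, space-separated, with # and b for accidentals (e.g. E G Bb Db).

In B major, the supertonic is C#, and the diatonic chord built there is a minor seventh chord.
Stacking thirds from C# gives C#-E-G#-B.

C# E G# B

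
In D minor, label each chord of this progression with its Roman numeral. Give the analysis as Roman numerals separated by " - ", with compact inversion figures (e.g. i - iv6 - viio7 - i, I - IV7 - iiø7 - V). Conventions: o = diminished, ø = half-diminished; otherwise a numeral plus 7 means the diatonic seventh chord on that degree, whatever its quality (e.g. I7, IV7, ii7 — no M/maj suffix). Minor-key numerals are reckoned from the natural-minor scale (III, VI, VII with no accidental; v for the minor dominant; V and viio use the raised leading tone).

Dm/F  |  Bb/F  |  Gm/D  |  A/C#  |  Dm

Dm/F: root D is the tonic; minor triad there is i6.
Bb/F: root Bb is the submediant; major triad there is VI64.
Gm/D: root G is the subdominant; minor triad there is iv64.
A/C# has root A, degree 5 in D minor, so V6.
Dm: minor triad on D = scale degree 1 → i.

i6 - VI64 - iv64 - V6 - i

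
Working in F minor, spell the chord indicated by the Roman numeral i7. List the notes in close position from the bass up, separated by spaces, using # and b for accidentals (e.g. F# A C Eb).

In F minor, the tonic is F, and the diatonic chord built there is a minor seventh chord.
Stacking thirds from F gives F-Ab-C-Eb.

F Ab C Eb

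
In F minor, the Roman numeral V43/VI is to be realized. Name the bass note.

The applied chord V43/VI is rooted on Ab: Ab-C-Eb-Gb.
The figure 43 means second inversion — the fifth is in the bass.

Eb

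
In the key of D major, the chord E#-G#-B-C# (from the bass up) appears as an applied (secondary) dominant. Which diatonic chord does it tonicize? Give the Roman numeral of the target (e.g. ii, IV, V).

iii

The chord is a dominant seventh chord on C#.
A dominant resolves down a perfect fifth: C# → F#. In D major, F# is scale degree 3, i.e. iii.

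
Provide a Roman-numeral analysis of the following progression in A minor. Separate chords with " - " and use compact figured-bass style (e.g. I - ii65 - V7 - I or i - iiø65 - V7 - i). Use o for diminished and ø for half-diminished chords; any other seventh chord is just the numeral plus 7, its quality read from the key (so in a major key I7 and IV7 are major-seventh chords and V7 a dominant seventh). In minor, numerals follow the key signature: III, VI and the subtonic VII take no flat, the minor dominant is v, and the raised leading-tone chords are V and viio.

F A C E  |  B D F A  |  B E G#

VI7 - iiø7 - V64

F-A-C-E: root F is the submediant; major seventh chord there is VI7.
B-D-F-A: root B is the supertonic; half-diminished seventh chord there is iiø7.
B-E-G#: major triad on E = scale degree 5 → V64.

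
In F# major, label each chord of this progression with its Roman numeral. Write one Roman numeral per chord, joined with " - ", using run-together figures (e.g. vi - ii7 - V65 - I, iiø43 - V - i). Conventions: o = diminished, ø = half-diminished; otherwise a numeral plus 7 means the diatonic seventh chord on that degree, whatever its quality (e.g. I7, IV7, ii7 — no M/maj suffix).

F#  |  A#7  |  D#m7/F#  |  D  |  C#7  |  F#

I - V7/vi - vi65 - bVI - V7 - I

F# has root F#, degree 1 in F# major, so I.
A#7 is the secondary dominant of vi (dominant seventh chord on A#): V7/vi.
D#m7/F# has root D#, degree 6 in F# major, so vi65.
D: major triad on D — chromatic; bVI (borrowed from the parallel minor).
C#7: dominant seventh chord on C# = scale degree 5 → V7.
F#: root F# is the tonic; major triad there is I.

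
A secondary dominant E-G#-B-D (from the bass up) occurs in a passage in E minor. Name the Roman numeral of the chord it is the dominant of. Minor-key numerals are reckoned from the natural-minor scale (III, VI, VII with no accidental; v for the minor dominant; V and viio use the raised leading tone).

iv

The chord is a dominant seventh chord on E.
A dominant resolves down a perfect fifth: E → A. In E minor, A is scale degree 4, i.e. iv.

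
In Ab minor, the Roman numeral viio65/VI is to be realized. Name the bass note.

Gb

The applied chord viio65/VI is rooted on Eb: Eb-Gb-Bbb-Dbb.
The figure 65 means first inversion — the third is in the bass.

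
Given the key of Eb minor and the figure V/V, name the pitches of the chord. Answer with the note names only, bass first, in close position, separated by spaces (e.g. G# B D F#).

The slash means an applied dominant: we want the dominant of V. In Eb minor, V is Bb major, and its dominant is built on F.
Building a major triad on F gives F-A-C.

F A C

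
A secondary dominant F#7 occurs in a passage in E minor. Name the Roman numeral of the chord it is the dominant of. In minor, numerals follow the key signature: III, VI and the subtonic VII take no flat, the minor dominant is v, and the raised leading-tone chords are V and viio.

V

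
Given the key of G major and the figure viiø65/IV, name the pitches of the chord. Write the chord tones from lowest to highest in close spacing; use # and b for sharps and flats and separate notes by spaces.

viiø65/IV is a secondary leading-tone chord. The target IV is C in G major; the applied chord is rooted a semitone below, on B.
Building a half-diminished seventh chord on B gives B-D-F-A.
With the 65 figure the chord is in first inversion; from the bass D upward in close position it reads D-F-A-B.

D F A B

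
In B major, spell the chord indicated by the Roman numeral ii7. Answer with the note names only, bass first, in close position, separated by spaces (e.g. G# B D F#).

C# E G# B

The numeral's case and figure indicate a minor seventh chord. In B major its root, the second degree, is C#.
Stacking thirds from C# gives C#-E-G#-B.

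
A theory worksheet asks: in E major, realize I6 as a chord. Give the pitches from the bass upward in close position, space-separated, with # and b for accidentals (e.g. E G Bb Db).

In E major, the first degree is E, and the diatonic chord built there is a major triad.
Stacking thirds from E gives E-G#-B.
The figured bass 6 indicates first inversion, placing the third (G#) in the bass: G#-B-E.

G# B E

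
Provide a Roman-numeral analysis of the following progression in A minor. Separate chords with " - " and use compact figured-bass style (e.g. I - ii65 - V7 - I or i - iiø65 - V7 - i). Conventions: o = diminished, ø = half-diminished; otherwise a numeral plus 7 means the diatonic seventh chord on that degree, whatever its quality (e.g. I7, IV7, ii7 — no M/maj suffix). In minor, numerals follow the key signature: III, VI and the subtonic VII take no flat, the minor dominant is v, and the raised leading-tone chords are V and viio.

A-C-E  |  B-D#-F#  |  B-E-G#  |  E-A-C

A-C-E: minor triad on A = scale degree 1 → i.
B-D#-F#: chromatic; B is V of V, so V/V.
B-E-G#: root E is the dominant; major triad there is V64.
E-A-C has root A, degree 1 in A minor, so i64.

i - V/V - V64 - i64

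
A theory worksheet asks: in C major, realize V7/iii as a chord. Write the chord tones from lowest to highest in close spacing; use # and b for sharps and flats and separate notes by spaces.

The slash means an applied dominant: we want the dominant of iii. In C major, iii is E minor, and its dominant is built on B.
Building a dominant seventh chord on B gives B-D#-F#-A.

B D# F# A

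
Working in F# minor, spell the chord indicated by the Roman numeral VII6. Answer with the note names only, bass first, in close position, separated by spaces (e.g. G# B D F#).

In F# minor, the seventh degree is E, and the diatonic chord built there is a major triad.
Stacking thirds from E gives E-G#-B.
With the 6 figure the chord is in first inversion; from the bass G# upward in close position it reads G#-B-E.

G# B E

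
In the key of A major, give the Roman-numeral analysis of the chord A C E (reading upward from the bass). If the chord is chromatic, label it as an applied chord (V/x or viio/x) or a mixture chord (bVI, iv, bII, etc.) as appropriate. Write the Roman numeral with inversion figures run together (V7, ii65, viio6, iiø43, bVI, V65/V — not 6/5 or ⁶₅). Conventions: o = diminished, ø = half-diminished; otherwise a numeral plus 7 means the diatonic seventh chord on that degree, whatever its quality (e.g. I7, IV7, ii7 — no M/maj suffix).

The pitches A-C-E form a minor triad rooted on A.
A is the first degree of A major. This is the minor tonic, borrowed from the parallel minor.

i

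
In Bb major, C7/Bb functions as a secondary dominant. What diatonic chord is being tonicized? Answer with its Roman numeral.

V

The chord is a dominant seventh chord on C.
A dominant resolves down a perfect fifth: C → F. In Bb major, F is scale degree 5, i.e. V.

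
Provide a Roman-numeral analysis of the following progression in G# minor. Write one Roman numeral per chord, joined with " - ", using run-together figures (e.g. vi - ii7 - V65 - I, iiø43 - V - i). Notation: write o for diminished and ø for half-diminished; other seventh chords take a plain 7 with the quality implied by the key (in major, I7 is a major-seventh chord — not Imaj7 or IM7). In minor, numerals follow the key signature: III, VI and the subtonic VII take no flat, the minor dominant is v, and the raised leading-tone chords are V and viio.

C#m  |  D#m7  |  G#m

iv - v7 - i

C#m: root C# is the subdominant; minor triad there is iv.
D#m7: root D# is the dominant; minor seventh chord there is v7.
G#m has root G#, degree 1 in G# minor, so i.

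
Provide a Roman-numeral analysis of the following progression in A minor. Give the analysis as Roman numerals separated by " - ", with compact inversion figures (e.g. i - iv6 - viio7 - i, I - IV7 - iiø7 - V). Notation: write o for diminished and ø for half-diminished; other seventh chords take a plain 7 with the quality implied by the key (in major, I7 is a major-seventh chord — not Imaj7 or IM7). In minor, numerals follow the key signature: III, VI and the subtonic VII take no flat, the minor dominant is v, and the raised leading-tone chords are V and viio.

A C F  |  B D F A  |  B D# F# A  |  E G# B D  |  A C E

VI6 - iiø7 - V7/V - V7 - i

A-C-F: root F is the submediant; major triad there is VI6.
B-D-F-A: root B is the supertonic; half-diminished seventh chord there is iiø7.
B-D#-F#-A: a dominant seventh chord on B, the applied dominant of V → V7/V.
E-G#-B-D: dominant seventh chord on E = scale degree 5 → V7.
A-C-E has root A, degree 1 in A minor, so i.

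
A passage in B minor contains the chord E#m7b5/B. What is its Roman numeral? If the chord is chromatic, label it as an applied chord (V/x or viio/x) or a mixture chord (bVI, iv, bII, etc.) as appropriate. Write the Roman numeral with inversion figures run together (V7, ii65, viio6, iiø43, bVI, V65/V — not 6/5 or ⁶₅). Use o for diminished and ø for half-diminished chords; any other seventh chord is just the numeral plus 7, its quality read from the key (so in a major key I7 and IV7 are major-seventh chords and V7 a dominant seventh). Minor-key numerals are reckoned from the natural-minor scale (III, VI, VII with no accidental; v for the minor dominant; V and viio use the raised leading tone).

viiø43/V

The pitches E#-G#-B-D# form a half-diminished seventh chord rooted on E#.
E# sits a half step below F# (V in B minor); a diminished chord there is the applied leading-tone chord of V.
With B in the bass the chord is in second inversion, so the figured bass is 43.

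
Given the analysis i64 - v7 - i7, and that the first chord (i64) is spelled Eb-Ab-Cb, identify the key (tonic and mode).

Ab minor

The chord Abm/Eb is a minor triad rooted on Ab; its label is i64.
If Ab is scale degree 1 and the mode makes that degree carry a minor triad, the tonic is Ab and the mode is minor.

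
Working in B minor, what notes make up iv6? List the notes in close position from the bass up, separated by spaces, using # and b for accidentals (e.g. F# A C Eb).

G B E

The numeral's case and figure indicate a minor triad. In B minor its root, the fourth degree, is E.
That chord is spelled E-G-B.
With the 6 figure the chord is in first inversion; from the bass G upward in close position it reads G-B-E.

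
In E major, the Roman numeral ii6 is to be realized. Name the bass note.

A

ii in E major has root F#; the chord is F#-A-C#.
The figure 6 means first inversion — the third is in the bass.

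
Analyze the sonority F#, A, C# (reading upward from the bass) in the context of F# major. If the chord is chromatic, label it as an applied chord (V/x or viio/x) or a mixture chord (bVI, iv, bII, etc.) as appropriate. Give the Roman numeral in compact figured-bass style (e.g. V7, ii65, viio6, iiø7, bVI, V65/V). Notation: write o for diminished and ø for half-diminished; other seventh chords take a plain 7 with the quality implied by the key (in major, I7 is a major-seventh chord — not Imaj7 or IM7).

i

Stacked in thirds the chord is F#-A-C#: a minor triad on F#.
F# is the first degree of F# major. This is the minor tonic, borrowed from the parallel minor.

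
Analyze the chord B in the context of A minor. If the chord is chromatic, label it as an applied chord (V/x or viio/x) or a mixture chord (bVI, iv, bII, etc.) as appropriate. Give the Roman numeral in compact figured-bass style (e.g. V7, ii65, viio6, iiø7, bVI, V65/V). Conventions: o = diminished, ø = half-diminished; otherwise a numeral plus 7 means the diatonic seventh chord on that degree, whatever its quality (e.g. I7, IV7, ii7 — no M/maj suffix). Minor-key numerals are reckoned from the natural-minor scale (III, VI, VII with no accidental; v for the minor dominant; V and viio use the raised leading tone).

The pitches B-D#-F# form a major triad rooted on B.
B is not a diatonic chord root with this quality in A minor, but it lies a perfect fifth above E (V), so the chord functions as an applied dominant of V.

V/V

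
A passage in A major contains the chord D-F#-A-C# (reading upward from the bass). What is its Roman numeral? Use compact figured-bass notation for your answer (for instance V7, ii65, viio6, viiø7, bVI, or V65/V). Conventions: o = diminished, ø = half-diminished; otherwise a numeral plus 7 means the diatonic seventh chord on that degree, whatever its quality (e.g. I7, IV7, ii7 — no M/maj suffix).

Stacked in thirds the chord is D-F#-A-C#: a major seventh chord on D.
D is scale degree 4 in A major, and a major seventh chord on that degree is written IV7.

IV7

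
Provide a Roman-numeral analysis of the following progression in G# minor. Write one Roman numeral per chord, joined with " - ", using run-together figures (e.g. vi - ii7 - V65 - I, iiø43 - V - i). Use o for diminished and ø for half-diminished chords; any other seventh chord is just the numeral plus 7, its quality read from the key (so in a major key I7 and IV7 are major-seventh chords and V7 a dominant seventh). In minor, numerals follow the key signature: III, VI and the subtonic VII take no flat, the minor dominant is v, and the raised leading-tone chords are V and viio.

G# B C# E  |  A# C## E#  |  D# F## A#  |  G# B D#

iv43 - V/V - V - i

G#-B-C#-E: minor seventh chord on C# = scale degree 4 → iv43.
A#-C##-E# is the secondary dominant of V (major triad on A#): V/V.
D#-F##-A#: root D# is the dominant; major triad there is V.
G#-B-D#: minor triad on G# = scale degree 1 → i.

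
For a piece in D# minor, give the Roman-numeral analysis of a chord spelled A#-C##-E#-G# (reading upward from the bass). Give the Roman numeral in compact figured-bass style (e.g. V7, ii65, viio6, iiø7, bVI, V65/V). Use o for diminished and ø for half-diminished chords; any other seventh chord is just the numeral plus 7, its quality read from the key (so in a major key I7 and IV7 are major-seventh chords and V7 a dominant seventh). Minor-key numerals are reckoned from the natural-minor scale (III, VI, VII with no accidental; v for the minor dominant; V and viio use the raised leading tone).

V7

The pitches A#-C##-E#-G# form a dominant seventh chord rooted on A#.
In D# minor, A# is the dominant; the diatonic dominant seventh chord there is V7.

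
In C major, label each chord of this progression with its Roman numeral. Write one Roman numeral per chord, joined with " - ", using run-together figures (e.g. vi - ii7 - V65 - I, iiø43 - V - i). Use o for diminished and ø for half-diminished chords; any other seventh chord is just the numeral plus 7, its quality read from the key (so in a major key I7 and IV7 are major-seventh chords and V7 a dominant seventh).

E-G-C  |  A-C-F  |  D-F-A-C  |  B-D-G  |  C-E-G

I6 - IV6 - ii7 - V6 - I

E-G-C has root C, degree 1 in C major, so I6.
A-C-F: major triad on F = scale degree 4 → IV6.
D-F-A-C: root D is the supertonic; minor seventh chord there is ii7.
B-D-G: major triad on G = scale degree 5 → V6.
C-E-G: major triad on C = scale degree 1 → I.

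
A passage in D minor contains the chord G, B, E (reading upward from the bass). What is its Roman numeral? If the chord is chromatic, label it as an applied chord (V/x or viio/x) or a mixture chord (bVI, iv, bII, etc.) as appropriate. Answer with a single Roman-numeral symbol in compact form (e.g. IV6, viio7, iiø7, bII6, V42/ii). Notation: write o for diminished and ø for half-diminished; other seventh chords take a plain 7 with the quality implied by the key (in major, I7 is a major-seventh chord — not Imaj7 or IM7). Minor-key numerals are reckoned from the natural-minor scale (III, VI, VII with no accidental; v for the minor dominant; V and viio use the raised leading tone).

ii6

The pitches E-G-B form a minor triad rooted on E.
E is the second degree of D minor. This is the minor supertonic, borrowed from the parallel major (the Dorian ii).
With G in the bass the chord is in first inversion, so the figured bass is 6.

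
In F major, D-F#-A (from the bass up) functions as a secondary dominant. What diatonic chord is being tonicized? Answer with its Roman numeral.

ii

The chord is a major triad on D.
A dominant resolves down a perfect fifth: D → G. In F major, G is scale degree 2, i.e. ii.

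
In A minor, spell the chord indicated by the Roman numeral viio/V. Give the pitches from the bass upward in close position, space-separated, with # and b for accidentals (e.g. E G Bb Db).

D# F# A

viio/V is a secondary leading-tone chord. The target V is E in A minor; the applied chord is rooted a semitone below, on D#.
Building a diminished triad on D# gives D#-F#-A.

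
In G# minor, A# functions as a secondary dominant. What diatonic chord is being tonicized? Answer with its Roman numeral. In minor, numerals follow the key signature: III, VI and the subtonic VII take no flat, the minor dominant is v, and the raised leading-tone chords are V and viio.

V

The chord is a major triad on A#.
A dominant resolves down a perfect fifth: A# → D#. In G# minor, D# is scale degree 5, i.e. V.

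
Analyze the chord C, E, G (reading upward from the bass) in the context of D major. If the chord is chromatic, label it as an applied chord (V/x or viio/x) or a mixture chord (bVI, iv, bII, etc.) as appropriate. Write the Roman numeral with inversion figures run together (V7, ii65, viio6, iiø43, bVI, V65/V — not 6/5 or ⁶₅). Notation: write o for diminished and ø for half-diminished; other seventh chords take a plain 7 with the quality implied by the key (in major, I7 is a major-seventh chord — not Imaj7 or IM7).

bVII

The pitches C-E-G form a major triad rooted on C.
C is the lowered seventh degree of D major (diatonic 7 would be C#). This is a major triad on the lowered seventh degree (the subtonic), borrowed from the parallel minor.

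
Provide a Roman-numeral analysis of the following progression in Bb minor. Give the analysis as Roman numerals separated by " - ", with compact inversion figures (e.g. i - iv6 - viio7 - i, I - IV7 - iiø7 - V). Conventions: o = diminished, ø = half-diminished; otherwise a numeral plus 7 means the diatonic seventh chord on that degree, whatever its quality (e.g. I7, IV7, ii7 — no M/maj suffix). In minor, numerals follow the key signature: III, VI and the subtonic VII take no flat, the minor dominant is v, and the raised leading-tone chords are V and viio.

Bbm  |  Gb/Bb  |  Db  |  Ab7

Bbm has root Bb, degree 1 in Bb minor, so i.
Gb/Bb has root Gb, degree 6 in Bb minor, so VI6.
Db: root Db is the mediant; major triad there is III.
Ab7 has root Ab, degree 7 in Bb minor, so VII7.

i - VI6 - III - VII7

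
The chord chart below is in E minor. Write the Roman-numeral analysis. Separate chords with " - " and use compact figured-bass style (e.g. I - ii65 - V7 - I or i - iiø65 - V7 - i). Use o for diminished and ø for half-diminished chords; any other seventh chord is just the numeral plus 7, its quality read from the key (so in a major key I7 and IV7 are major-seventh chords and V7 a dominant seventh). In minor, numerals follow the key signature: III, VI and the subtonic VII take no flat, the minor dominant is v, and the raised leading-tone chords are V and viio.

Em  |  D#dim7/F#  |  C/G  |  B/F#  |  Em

i - viio65 - VI64 - V64 - i

Em has root E, degree 1 in E minor, so i.
D#dim7/F# has root D#, degree 7 in E minor, so viio65.
C/G: root C is the submediant; major triad there is VI64.
B/F#: major triad on B = scale degree 5 → V64.
Em: minor triad on E = scale degree 1 → i.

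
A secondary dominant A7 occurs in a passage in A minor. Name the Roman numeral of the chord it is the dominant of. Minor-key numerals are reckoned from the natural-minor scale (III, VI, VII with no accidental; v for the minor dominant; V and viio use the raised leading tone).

iv

The chord is a dominant seventh chord on A.
A dominant resolves down a perfect fifth: A → D. In A minor, D is scale degree 4, i.e. iv.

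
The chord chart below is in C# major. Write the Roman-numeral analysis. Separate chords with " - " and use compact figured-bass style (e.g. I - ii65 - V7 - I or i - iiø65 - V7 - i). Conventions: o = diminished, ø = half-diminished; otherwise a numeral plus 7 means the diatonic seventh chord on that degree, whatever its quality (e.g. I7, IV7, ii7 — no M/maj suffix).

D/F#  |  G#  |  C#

D/F#: major triad on D — chromatic; D is the lowered second degree, so this is the Neapolitan sixth, bII6 (third, F#, in the bass — hence the 6).
G#: root G# is the dominant; major triad there is V.
C#: root C# is the tonic; major triad there is I.

bII6 - V - I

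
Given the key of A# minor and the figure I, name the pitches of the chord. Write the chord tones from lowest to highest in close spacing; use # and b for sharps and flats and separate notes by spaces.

I is the major tonic (Picardy third), borrowed from the parallel major. In A# minor that root is A#.
So the chord is A#-C##-E#, a major triad.

A# C## E#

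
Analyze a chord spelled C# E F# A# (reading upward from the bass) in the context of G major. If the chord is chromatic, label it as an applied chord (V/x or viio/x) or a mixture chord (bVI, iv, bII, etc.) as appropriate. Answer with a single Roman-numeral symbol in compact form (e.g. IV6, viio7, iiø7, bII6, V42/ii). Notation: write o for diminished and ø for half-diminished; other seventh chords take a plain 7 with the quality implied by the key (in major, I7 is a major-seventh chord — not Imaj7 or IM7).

Stacked in thirds the chord is F#-A#-C#-E: a dominant seventh chord on F#.
F# is not a diatonic chord root with this quality in G major, but it lies a perfect fifth above B (iii), so the chord functions as an applied dominant of iii.
With C# in the bass the chord is in second inversion, so the figured bass is 43.

V43/iii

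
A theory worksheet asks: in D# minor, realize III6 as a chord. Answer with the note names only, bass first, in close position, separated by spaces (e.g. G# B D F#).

The numeral's case and figure indicate a major triad. In D# minor its root, the third degree, is F#.
Stacking thirds from F# gives F#-A#-C#.
With the 6 figure the chord is in first inversion; from the bass A# upward in close position it reads A#-C#-F#.

A# C# F#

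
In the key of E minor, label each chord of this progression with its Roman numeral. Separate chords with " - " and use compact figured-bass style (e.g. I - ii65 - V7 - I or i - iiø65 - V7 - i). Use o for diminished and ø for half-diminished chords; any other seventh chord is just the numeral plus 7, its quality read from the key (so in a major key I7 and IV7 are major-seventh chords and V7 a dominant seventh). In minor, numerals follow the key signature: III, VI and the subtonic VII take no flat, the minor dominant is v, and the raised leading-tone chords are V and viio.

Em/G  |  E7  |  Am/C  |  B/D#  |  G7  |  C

i6 - V7/iv - iv6 - V6 - V7/VI - VI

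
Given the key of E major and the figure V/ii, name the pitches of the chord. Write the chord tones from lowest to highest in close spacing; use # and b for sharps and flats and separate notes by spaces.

C# E# G#

The slash means an applied dominant: we want the dominant of ii. In E major, ii is F# minor, and its dominant is built on C#.
Building a major triad on C# gives C#-E#-G#.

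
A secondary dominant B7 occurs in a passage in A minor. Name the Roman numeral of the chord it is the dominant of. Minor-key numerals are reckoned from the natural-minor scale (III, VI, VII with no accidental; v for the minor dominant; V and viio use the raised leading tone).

The chord is a dominant seventh chord on B.
A dominant resolves down a perfect fifth: B → E. In A minor, E is scale degree 5, i.e. V.

V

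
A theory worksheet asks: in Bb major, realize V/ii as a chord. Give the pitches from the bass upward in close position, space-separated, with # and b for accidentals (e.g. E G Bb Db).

G B D

The slash means an applied dominant: we want the dominant of ii. In Bb major, ii is C minor, and its dominant is built on G.
Building a major triad on G gives G-B-D.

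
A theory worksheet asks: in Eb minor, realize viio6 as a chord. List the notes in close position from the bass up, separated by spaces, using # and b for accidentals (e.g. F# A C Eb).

In Eb minor, the leading-tone chord is built on the raised seventh degree, D.
That chord is spelled D-F-Ab.
The figured bass 6 indicates first inversion, placing the third (F) in the bass: F-Ab-D.

F Ab D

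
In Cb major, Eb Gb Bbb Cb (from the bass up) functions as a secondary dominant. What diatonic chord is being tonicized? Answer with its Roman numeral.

IV

The chord is a dominant seventh chord on Cb.
A dominant resolves down a perfect fifth: Cb → Fb. In Cb major, Fb is scale degree 4, i.e. IV.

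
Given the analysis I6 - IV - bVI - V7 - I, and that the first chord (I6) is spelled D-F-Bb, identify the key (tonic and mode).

Bb major

The anchor chord is a major triad on Bb, labeled I6.
If Bb is scale degree 1 and the mode makes that degree carry a major triad, the tonic is Bb and the mode is major.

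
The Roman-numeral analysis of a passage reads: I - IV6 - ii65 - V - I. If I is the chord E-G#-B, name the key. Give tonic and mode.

E major

The chord E is a major triad rooted on E; its label is I.
If E is scale degree 1 and the mode makes that degree carry a major triad, the tonic is E and the mode is major.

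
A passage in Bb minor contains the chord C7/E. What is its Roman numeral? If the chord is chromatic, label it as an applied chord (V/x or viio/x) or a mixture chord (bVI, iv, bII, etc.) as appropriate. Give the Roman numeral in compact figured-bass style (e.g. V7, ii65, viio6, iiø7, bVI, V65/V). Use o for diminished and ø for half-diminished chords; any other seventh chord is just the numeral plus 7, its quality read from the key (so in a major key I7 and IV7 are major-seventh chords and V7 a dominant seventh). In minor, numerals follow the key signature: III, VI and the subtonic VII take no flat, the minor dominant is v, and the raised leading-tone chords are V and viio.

V65/V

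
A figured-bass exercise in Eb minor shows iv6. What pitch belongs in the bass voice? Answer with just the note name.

Cb

iv in Eb minor has root Ab; the chord is Ab-Cb-Eb.
The figure 6 means first inversion — the third is in the bass.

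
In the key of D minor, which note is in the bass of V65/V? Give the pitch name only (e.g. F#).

The applied chord V65/V is rooted on E: E-G#-B-D.
The figure 65 means first inversion — the third is in the bass.

G#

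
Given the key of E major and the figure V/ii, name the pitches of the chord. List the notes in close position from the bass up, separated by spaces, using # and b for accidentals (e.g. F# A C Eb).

C# E# G#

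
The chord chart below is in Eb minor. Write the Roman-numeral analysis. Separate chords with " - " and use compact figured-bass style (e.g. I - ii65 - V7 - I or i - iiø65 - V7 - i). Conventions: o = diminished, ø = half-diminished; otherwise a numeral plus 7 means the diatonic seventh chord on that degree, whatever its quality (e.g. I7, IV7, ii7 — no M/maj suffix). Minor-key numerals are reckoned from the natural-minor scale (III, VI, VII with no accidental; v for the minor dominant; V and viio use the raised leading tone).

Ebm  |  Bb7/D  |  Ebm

i - V65 - i

Ebm has root Eb, degree 1 in Eb minor, so i.
Bb7/D has root Bb, degree 5 in Eb minor, so V65.
Ebm: root Eb is the tonic; minor triad there is i.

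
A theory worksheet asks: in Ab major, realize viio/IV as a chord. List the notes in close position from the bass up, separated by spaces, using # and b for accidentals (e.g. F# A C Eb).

C Eb Gb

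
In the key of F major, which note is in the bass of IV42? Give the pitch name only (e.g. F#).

A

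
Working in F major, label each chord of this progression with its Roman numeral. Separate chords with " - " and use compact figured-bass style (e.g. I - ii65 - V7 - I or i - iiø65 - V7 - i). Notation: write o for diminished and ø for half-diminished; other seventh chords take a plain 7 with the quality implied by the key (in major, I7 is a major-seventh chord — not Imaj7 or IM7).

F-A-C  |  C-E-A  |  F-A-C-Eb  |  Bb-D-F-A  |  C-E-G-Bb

F-A-C: root F is the tonic; major triad there is I.
C-E-A has root A, degree 3 in F major, so iii6.
F-A-C-Eb is the secondary dominant of IV (dominant seventh chord on F): V7/IV.
Bb-D-F-A: major seventh chord on Bb = scale degree 4 → IV7.
C-E-G-Bb: dominant seventh chord on C = scale degree 5 → V7.

I - iii6 - V7/IV - IV7 - V7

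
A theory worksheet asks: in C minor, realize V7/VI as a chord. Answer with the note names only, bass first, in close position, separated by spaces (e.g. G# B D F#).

Eb G Bb Db

The slash means an applied dominant: we want the dominant of VI. In C minor, VI is Ab major, and its dominant is built on Eb.
Building a dominant seventh chord on Eb gives Eb-G-Bb-Db.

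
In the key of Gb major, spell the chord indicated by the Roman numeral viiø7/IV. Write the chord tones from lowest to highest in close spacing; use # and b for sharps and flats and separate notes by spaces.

viiø7/IV is a secondary leading-tone chord. The target IV is Cb in Gb major; the applied chord is rooted a semitone below, on Bb.
Building a half-diminished seventh chord on Bb gives Bb-Db-Fb-Ab.

Bb Db Fb Ab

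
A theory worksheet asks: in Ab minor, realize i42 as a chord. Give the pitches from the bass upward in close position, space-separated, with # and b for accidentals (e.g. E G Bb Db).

In Ab minor, the tonic is Ab, and the diatonic chord built there is a minor seventh chord.
Stacking thirds from Ab gives Ab-Cb-Eb-Gb.
The figured bass 42 indicates third inversion, placing the seventh (Gb) in the bass: Gb-Ab-Cb-Eb.

Gb Ab Cb Eb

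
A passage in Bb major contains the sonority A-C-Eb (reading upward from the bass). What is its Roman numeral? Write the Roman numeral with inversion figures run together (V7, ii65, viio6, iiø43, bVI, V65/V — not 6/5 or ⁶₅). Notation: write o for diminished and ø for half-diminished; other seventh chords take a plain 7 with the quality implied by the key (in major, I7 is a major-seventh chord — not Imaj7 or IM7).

Stacked in thirds the chord is A-C-Eb: a diminished triad on A.
In Bb major, A is the leading tone; the diatonic diminished triad there is viio.

viio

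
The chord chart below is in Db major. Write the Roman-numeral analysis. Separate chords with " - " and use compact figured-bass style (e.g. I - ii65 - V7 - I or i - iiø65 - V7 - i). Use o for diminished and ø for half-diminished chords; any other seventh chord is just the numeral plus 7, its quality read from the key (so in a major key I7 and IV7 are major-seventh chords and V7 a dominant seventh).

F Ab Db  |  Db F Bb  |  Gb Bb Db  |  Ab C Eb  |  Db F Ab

F-Ab-Db has root Db, degree 1 in Db major, so I6.
Db-F-Bb: minor triad on Bb = scale degree 6 → vi6.
Gb-Bb-Db: major triad on Gb = scale degree 4 → IV.
Ab-C-Eb: major triad on Ab = scale degree 5 → V.
Db-F-Ab: major triad on Db = scale degree 1 → I.

I6 - vi6 - IV - V - I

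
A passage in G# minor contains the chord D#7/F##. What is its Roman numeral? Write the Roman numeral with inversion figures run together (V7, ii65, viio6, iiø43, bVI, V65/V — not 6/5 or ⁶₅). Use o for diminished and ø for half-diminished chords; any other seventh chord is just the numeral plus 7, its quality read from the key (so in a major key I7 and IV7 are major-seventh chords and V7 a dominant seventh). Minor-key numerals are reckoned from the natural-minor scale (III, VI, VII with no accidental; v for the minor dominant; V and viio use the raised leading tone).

The pitches D#-F##-A#-C# form a dominant seventh chord rooted on D#.
D# is scale degree 5 in G# minor, and a dominant seventh chord on that degree is written V7.
With F## in the bass the chord is in first inversion, so the figured bass is 65.

V65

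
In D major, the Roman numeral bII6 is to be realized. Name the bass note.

G

bII in D major has root Eb; the chord is Eb-G-Bb.
The figure 6 means first inversion — the third is in the bass.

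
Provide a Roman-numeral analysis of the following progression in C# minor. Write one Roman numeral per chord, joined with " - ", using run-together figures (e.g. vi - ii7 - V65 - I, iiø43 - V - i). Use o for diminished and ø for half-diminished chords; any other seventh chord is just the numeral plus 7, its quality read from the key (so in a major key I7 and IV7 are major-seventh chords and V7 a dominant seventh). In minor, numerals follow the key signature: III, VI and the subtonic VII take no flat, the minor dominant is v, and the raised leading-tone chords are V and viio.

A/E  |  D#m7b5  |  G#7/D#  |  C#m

A/E: root A is the submediant; major triad there is VI64.
D#m7b5: half-diminished seventh chord on D# = scale degree 2 → iiø7.
G#7/D#: root G# is the dominant; dominant seventh chord there is V43.
C#m has root C#, degree 1 in C# minor, so i.

VI64 - iiø7 - V43 - i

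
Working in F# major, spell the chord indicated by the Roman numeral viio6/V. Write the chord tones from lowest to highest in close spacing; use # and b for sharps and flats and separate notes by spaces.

The slash marks an applied leading-tone chord: viio of V. In F# major, V is C#, so the leading tone to it is B#, a half step below.
Building a diminished triad on B# gives B#-D#-F#.
The figured bass 6 indicates first inversion, placing the third (D#) in the bass: D#-F#-B#.

D# F# B#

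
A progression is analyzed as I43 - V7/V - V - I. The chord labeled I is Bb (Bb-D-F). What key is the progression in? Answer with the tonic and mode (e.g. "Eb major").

Bb major

The anchor chord is a major triad on Bb, labeled I.
If Bb is scale degree 1 and the mode makes that degree carry a major triad, the tonic is Bb and the mode is major.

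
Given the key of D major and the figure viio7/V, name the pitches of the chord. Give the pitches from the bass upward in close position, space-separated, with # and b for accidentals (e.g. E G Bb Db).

viio7/V is a secondary leading-tone chord. The target V is A in D major; the applied chord is rooted a semitone below, on G#.
Building a fully diminished seventh chord on G# gives G#-B-D-F.

G# B D F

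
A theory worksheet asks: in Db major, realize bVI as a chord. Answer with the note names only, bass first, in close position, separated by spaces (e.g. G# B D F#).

Bbb Db Fb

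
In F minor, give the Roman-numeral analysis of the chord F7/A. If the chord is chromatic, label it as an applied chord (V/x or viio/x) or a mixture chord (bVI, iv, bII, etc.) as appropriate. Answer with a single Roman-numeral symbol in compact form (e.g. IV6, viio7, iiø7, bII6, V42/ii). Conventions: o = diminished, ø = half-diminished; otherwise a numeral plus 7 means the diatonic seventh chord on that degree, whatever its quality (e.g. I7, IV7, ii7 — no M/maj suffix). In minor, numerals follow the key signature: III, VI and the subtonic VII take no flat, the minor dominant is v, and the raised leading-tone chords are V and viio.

V65/iv

The pitches F-A-C-Eb form a dominant seventh chord rooted on F.
F is not a diatonic chord root with this quality in F minor, but it lies a perfect fifth above Bb (iv), so the chord functions as an applied dominant of iv.
With A in the bass the chord is in first inversion, so the figured bass is 65.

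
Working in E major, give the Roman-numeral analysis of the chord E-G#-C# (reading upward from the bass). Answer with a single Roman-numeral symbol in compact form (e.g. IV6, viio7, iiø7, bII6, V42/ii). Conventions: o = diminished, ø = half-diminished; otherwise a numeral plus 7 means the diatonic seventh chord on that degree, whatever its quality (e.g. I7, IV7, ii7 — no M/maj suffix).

vi6

The pitches C#-E-G# form a minor triad rooted on C#.
C# is scale degree 6 in E major, and a minor triad on that degree is written vi.
With E in the bass the chord is in first inversion, so the figured bass is 6.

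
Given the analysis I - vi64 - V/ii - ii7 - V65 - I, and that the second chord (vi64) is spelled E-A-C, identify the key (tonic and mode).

vi64 is given as E-A-C — a minor triad with root A.
vi64 on A implies A is the submediant; that puts the tonic at C, and the lowercase numeral fits major mode.

C major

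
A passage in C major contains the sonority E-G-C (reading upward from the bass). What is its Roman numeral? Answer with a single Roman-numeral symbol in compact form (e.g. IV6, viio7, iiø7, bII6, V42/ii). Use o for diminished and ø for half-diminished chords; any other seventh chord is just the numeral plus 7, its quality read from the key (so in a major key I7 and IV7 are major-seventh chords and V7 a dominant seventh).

Stacked in thirds the chord is C-E-G: a major triad on C.
C is scale degree 1 in C major, and a major triad on that degree is written I.
With E in the bass the chord is in first inversion, so the figured bass is 6.

I6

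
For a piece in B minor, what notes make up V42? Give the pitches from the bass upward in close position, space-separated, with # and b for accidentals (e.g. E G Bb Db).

E F# A# C#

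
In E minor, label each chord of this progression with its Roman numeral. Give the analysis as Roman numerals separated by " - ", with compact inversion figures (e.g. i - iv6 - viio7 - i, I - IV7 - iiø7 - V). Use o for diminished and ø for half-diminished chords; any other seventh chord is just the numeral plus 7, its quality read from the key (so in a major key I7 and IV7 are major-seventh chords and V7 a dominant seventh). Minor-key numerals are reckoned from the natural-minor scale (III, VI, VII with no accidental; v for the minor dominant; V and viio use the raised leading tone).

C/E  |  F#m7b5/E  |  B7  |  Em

VI6 - iiø42 - V7 - i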